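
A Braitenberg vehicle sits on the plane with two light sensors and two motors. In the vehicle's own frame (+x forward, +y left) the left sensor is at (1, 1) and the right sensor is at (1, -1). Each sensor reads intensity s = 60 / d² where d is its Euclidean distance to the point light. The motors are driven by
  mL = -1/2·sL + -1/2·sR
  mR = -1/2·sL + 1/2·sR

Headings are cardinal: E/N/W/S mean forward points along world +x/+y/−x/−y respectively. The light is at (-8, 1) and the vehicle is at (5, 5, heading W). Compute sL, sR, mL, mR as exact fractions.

left sensor world pos  = (4, 4); dL² = 153
right sensor world pos = (4, 6); dR² = 169
sL = 60/153 = 20/51
sR = 60/169 = 60/169
mL = -1/2·sL + -1/2·sR = -3220/8619
mR = -1/2·sL + 1/2·sR = -160/8619

20/51 60/169 -3220/8619 -160/8619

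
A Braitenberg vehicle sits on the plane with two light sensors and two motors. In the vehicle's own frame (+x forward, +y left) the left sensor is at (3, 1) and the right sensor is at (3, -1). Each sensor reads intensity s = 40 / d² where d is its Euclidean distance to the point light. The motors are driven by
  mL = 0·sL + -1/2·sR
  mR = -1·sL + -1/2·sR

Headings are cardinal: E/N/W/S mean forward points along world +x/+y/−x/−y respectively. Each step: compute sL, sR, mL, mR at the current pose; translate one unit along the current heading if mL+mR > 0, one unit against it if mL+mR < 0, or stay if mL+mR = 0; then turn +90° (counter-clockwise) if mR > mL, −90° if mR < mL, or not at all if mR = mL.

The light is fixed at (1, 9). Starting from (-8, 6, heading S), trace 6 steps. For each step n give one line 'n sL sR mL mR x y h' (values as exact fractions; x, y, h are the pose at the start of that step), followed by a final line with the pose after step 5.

0 2/5 5/17 -5/34 -93/170 -8 6 S
1 40/153 8/29 -4/29 -1772/4437 -8 7 W
2 20/41 4/5 -2/5 -182/205 -7 7 N
3 40/29 40/41 -20/41 -2220/1189 -7 6 E
4 2/5 5/17 -5/34 -93/170 -8 6 S
5 40/153 8/29 -4/29 -1772/4437 -8 7 W
final -7 7 N

n=0: pose=(-8,6,S); sL=2/5, sR=5/17; mL=-5/34, mR=-93/170; mL+mR=-59/85 → advance -1; mR−mL=-2/5 → turn -1·90°
n=1: pose=(-8,7,W); sL=40/153, sR=8/29; mL=-4/29, mR=-1772/4437; mL+mR=-2384/4437 → advance -1; mR−mL=-40/153 → turn -1·90°
n=2: pose=(-7,7,N); sL=20/41, sR=4/5; mL=-2/5, mR=-182/205; mL+mR=-264/205 → advance -1; mR−mL=-20/41 → turn -1·90°
n=3: pose=(-7,6,E); sL=40/29, sR=40/41; mL=-20/41, mR=-2220/1189; mL+mR=-2800/1189 → advance -1; mR−mL=-40/29 → turn -1·90°
n=4: pose=(-8,6,S); sL=2/5, sR=5/17; mL=-5/34, mR=-93/170; mL+mR=-59/85 → advance -1; mR−mL=-2/5 → turn -1·90°
n=5: pose=(-8,7,W); sL=40/153, sR=8/29; mL=-4/29, mR=-1772/4437; mL+mR=-2384/4437 → advance -1; mR−mL=-40/153 → turn -1·90°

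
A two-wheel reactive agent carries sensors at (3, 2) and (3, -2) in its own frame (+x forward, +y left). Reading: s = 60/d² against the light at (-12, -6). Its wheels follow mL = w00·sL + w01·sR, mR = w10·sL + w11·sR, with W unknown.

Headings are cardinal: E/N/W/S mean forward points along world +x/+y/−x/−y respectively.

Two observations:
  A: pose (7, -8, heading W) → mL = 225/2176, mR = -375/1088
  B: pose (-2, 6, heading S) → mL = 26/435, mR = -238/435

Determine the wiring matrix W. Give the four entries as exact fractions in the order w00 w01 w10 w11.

1 -1/2 -1/2 -1

obs A: pose=(7,-8,W) → sL=15/68, sR=15/64, mL=225/2176, mR=-375/1088
obs B: pose=(-2,6,S) → sL=4/15, sR=12/29, mL=26/435, mR=-238/435
sensor matrix S = [[15/68, 15/64], [4/15, 12/29]]; det S = 227/7888
solve [mL_A; mL_B] = S·[w00; w01] and [mR_A; mR_B] = S·[w10; w11]:
  w00 = 1, w01 = -1/2, w10 = -1/2, w11 = -1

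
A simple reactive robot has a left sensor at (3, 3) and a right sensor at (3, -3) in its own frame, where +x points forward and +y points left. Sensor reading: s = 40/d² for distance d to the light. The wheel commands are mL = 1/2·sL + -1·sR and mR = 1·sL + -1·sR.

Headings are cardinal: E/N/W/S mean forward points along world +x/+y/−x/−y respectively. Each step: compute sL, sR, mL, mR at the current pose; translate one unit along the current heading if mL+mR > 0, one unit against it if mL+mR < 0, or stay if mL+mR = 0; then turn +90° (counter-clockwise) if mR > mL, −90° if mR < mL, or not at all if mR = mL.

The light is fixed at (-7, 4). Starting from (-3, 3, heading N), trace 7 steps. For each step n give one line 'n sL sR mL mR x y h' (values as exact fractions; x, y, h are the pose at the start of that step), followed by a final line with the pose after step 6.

0 8 40/53 172/53 384/53 -3 3 N
1 4 4 -2 0 -3 4 W
2 40/73 40/13 -2660/949 -2400/949 -2 4 S
3 1/2 10/17 -23/68 -3/34 -2 5 E
4 40/17 8/13 124/221 384/221 -3 5 N
5 20 20/13 110/13 240/13 -3 6 W
6 40/37 40 -1460/37 -1440/37 -4 6 S
final -4 7 E

n=0: pose=(-3,3,N); sL=8, sR=40/53; mL=172/53, mR=384/53; mL+mR=556/53 → advance +1; mR−mL=4 → turn +1·90°
n=1: pose=(-3,4,W); sL=4, sR=4; mL=-2, mR=0; mL+mR=-2 → advance -1; mR−mL=2 → turn +1·90°
n=2: pose=(-2,4,S); sL=40/73, sR=40/13; mL=-2660/949, mR=-2400/949; mL+mR=-5060/949 → advance -1; mR−mL=20/73 → turn +1·90°
n=3: pose=(-2,5,E); sL=1/2, sR=10/17; mL=-23/68, mR=-3/34; mL+mR=-29/68 → advance -1; mR−mL=1/4 → turn +1·90°
n=4: pose=(-3,5,N); sL=40/17, sR=8/13; mL=124/221, mR=384/221; mL+mR=508/221 → advance +1; mR−mL=20/17 → turn +1·90°
n=5: pose=(-3,6,W); sL=20, sR=20/13; mL=110/13, mR=240/13; mL+mR=350/13 → advance +1; mR−mL=10 → turn +1·90°
n=6: pose=(-4,6,S); sL=40/37, sR=40; mL=-1460/37, mR=-1440/37; mL+mR=-2900/37 → advance -1; mR−mL=20/37 → turn +1·90°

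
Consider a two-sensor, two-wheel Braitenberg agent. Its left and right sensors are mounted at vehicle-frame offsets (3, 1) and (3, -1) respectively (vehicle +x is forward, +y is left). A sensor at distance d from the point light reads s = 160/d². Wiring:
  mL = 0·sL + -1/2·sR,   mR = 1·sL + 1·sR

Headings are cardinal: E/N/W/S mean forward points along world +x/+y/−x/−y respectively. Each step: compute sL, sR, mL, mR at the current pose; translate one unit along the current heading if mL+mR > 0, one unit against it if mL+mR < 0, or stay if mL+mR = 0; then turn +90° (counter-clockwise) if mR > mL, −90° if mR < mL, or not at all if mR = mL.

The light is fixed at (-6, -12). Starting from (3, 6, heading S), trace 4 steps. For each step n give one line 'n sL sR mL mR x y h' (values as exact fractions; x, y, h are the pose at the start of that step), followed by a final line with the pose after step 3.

0 32/65 160/289 -80/289 19648/18785 3 6 S
1 40/117 2/5 -1/5 434/585 3 5 E
2 160/481 160/521 -80/521 160320/250601 4 5 N
3 80/169 16/41 -8/41 5984/6929 4 6 W
final 3 6 S

n=0: pose=(3,6,S); sL=32/65, sR=160/289; mL=-80/289, mR=19648/18785; mL+mR=14448/18785 → advance +1; mR−mL=24848/18785 → turn +1·90°
n=1: pose=(3,5,E); sL=40/117, sR=2/5; mL=-1/5, mR=434/585; mL+mR=317/585 → advance +1; mR−mL=551/585 → turn +1·90°
n=2: pose=(4,5,N); sL=160/481, sR=160/521; mL=-80/521, mR=160320/250601; mL+mR=121840/250601 → advance +1; mR−mL=198800/250601 → turn +1·90°
n=3: pose=(4,6,W); sL=80/169, sR=16/41; mL=-8/41, mR=5984/6929; mL+mR=4632/6929 → advance +1; mR−mL=7336/6929 → turn +1·90°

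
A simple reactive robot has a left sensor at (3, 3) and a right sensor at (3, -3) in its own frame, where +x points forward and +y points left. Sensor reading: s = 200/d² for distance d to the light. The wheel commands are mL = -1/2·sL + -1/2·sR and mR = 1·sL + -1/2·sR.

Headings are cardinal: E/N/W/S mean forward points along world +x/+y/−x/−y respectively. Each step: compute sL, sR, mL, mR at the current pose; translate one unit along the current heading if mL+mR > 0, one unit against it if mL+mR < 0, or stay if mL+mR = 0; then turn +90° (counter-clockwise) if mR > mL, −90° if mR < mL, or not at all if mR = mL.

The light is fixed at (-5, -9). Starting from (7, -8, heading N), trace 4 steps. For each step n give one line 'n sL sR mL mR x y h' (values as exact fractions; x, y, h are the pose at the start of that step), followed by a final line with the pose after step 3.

n=0: pose=(7,-8,N); sL=200/97, sR=200/241; mL=-33800/23377, mR=38500/23377; mL+mR=4700/23377 → advance +1; mR−mL=300/97 → turn +1·90°
n=1: pose=(7,-7,W); sL=100/41, sR=100/53; mL=-4700/2173, mR=3250/2173; mL+mR=-1450/2173 → advance -1; mR−mL=150/41 → turn +1·90°
n=2: pose=(8,-7,S); sL=200/257, sR=200/101; mL=-35800/25957, mR=-5500/25957; mL+mR=-41300/25957 → advance -1; mR−mL=300/257 → turn +1·90°
n=3: pose=(8,-6,E); sL=50/73, sR=25/32; mL=-3425/4672, mR=1375/4672; mL+mR=-1025/2336 → advance -1; mR−mL=75/73 → turn +1·90°

0 200/97 200/241 -33800/23377 38500/23377 7 -8 N
1 100/41 100/53 -4700/2173 3250/2173 7 -7 W
2 200/257 200/101 -35800/25957 -5500/25957 8 -7 S
3 50/73 25/32 -3425/4672 1375/4672 8 -6 E
final 7 -6 N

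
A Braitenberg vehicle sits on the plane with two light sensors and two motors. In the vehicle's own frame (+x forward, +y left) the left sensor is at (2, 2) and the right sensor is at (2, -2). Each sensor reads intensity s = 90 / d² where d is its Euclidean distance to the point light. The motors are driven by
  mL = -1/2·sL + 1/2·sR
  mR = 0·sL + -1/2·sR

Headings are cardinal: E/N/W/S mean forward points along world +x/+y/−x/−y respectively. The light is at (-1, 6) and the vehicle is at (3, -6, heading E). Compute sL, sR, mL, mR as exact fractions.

45/68 45/116 -135/986 -45/232

left sensor world pos  = (5, -4); dL² = 136
right sensor world pos = (5, -8); dR² = 232
sL = 90/136 = 45/68
sR = 90/232 = 45/116
mL = -1/2·sL + 1/2·sR = -135/986
mR = 0·sL + -1/2·sR = -45/232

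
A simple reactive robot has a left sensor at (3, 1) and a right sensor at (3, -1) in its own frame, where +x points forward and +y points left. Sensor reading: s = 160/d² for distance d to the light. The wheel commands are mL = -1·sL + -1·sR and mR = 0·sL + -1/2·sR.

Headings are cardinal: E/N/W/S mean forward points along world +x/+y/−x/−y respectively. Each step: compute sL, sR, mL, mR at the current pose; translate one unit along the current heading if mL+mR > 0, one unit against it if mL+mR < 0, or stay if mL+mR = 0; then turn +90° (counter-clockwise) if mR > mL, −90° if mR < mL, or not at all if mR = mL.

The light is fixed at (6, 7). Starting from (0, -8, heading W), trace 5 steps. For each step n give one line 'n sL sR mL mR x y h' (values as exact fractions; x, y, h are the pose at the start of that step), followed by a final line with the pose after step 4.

0 160/337 160/277 -98240/93349 -80/277 0 -8 W
1 8/17 4/9 -140/153 -2/9 1 -8 S
2 160/173 160/229 -64320/39617 -80/229 1 -7 E
3 16/17 80/73 -2528/1241 -40/73 0 -7 N
4 160/337 160/277 -98240/93349 -80/277 0 -8 W
final 1 -8 S

n=0: pose=(0,-8,W); sL=160/337, sR=160/277; mL=-98240/93349, mR=-80/277; mL+mR=-125200/93349 → advance -1; mR−mL=71280/93349 → turn +1·90°
n=1: pose=(1,-8,S); sL=8/17, sR=4/9; mL=-140/153, mR=-2/9; mL+mR=-58/51 → advance -1; mR−mL=106/153 → turn +1·90°
n=2: pose=(1,-7,E); sL=160/173, sR=160/229; mL=-64320/39617, mR=-80/229; mL+mR=-78160/39617 → advance -1; mR−mL=50480/39617 → turn +1·90°
n=3: pose=(0,-7,N); sL=16/17, sR=80/73; mL=-2528/1241, mR=-40/73; mL+mR=-3208/1241 → advance -1; mR−mL=1848/1241 → turn +1·90°
n=4: pose=(0,-8,W); sL=160/337, sR=160/277; mL=-98240/93349, mR=-80/277; mL+mR=-125200/93349 → advance -1; mR−mL=71280/93349 → turn +1·90°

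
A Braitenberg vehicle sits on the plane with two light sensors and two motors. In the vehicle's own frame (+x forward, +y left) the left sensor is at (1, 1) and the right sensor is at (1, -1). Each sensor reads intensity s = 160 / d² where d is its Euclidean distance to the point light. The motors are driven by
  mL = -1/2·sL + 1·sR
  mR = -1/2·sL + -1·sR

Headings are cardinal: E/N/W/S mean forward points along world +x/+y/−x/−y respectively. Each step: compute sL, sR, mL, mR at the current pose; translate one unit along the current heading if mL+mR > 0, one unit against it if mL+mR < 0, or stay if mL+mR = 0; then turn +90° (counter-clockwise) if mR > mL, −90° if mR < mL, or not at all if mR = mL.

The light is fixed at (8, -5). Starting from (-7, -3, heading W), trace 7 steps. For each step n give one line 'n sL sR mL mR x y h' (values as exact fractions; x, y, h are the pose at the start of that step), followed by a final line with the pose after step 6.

n=0: pose=(-7,-3,W); sL=160/257, sR=32/53; mL=3984/13621, mR=-12464/13621; mL+mR=-160/257 → advance -1; mR−mL=-64/53 → turn -1·90°
n=1: pose=(-6,-3,N); sL=80/117, sR=80/89; mL=5800/10413, mR=-12920/10413; mL+mR=-80/117 → advance -1; mR−mL=-160/89 → turn -1·90°
n=2: pose=(-6,-4,E); sL=160/173, sR=160/169; mL=14160/29237, mR=-41200/29237; mL+mR=-160/173 → advance -1; mR−mL=-320/169 → turn -1·90°
n=3: pose=(-7,-4,S); sL=40/49, sR=5/8; mL=85/392, mR=-405/392; mL+mR=-40/49 → advance -1; mR−mL=-5/4 → turn -1·90°
n=4: pose=(-7,-3,W); sL=160/257, sR=32/53; mL=3984/13621, mR=-12464/13621; mL+mR=-160/257 → advance -1; mR−mL=-64/53 → turn -1·90°
n=5: pose=(-6,-3,N); sL=80/117, sR=80/89; mL=5800/10413, mR=-12920/10413; mL+mR=-80/117 → advance -1; mR−mL=-160/89 → turn -1·90°
n=6: pose=(-6,-4,E); sL=160/173, sR=160/169; mL=14160/29237, mR=-41200/29237; mL+mR=-160/173 → advance -1; mR−mL=-320/169 → turn -1·90°

0 160/257 32/53 3984/13621 -12464/13621 -7 -3 W
1 80/117 80/89 5800/10413 -12920/10413 -6 -3 N
2 160/173 160/169 14160/29237 -41200/29237 -6 -4 E
3 40/49 5/8 85/392 -405/392 -7 -4 S
4 160/257 32/53 3984/13621 -12464/13621 -7 -3 W
5 80/117 80/89 5800/10413 -12920/10413 -6 -3 N
6 160/173 160/169 14160/29237 -41200/29237 -6 -4 E
final -7 -4 S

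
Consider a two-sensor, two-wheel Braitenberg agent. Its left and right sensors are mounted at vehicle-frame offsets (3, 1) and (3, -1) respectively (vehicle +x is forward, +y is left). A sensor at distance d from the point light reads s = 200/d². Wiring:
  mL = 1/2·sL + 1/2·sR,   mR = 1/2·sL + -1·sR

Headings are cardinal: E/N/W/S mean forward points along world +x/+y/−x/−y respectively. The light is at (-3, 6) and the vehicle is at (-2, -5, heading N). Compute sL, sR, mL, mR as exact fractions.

25/8 50/17 825/272 -375/272

left sensor world pos  = (-3, -2); dL² = 64
right sensor world pos = (-1, -2); dR² = 68
sL = 200/64 = 25/8
sR = 200/68 = 50/17
mL = 1/2·sL + 1/2·sR = 825/272
mR = 1/2·sL + -1·sR = -375/272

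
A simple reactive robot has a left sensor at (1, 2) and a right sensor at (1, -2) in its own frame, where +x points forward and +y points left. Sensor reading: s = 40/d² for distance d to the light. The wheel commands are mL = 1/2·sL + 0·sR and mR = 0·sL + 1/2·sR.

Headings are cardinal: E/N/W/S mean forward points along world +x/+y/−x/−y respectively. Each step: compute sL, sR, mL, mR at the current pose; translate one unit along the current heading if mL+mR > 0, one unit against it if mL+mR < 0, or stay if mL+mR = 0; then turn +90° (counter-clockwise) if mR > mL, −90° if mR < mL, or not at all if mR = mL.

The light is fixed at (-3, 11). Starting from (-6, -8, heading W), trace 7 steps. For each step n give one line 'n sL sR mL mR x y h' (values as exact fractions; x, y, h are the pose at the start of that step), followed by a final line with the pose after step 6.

0 40/457 8/61 20/457 4/61 -6 -8 W
1 10/101 10/109 5/101 5/109 -7 -8 S
2 40/509 40/349 20/509 20/349 -7 -9 W
3 4/45 4/49 2/45 2/49 -8 -9 S
4 8/113 40/397 4/113 20/397 -8 -10 W
5 2/25 10/137 1/25 5/137 -9 -10 S
6 8/125 40/449 4/125 20/449 -9 -11 W
final -10 -11 S

n=0: pose=(-6,-8,W); sL=40/457, sR=8/61; mL=20/457, mR=4/61; mL+mR=3048/27877 → advance +1; mR−mL=608/27877 → turn +1·90°
n=1: pose=(-7,-8,S); sL=10/101, sR=10/109; mL=5/101, mR=5/109; mL+mR=1050/11009 → advance +1; mR−mL=-40/11009 → turn -1·90°
n=2: pose=(-7,-9,W); sL=40/509, sR=40/349; mL=20/509, mR=20/349; mL+mR=17160/177641 → advance +1; mR−mL=3200/177641 → turn +1·90°
n=3: pose=(-8,-9,S); sL=4/45, sR=4/49; mL=2/45, mR=2/49; mL+mR=188/2205 → advance +1; mR−mL=-8/2205 → turn -1·90°
n=4: pose=(-8,-10,W); sL=8/113, sR=40/397; mL=4/113, mR=20/397; mL+mR=3848/44861 → advance +1; mR−mL=672/44861 → turn +1·90°
n=5: pose=(-9,-10,S); sL=2/25, sR=10/137; mL=1/25, mR=5/137; mL+mR=262/3425 → advance +1; mR−mL=-12/3425 → turn -1·90°
n=6: pose=(-9,-11,W); sL=8/125, sR=40/449; mL=4/125, mR=20/449; mL+mR=4296/56125 → advance +1; mR−mL=704/56125 → turn +1·90°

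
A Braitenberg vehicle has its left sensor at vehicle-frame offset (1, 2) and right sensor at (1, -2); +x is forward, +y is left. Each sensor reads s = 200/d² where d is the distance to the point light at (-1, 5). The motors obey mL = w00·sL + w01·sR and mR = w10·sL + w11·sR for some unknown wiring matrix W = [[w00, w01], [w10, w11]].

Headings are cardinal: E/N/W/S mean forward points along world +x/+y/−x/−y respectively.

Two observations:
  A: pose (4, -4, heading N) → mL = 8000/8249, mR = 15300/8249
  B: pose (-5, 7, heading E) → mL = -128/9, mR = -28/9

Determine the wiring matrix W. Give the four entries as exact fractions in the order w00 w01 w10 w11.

1 -1 1 -1/2

obs A: pose=(4,-4,N) → sL=200/73, sR=200/113, mL=8000/8249, mR=15300/8249
obs B: pose=(-5,7,E) → sL=8, sR=200/9, mL=-128/9, mR=-28/9
sensor matrix S = [[200/73, 200/113], [8, 200/9]]; det S = 3468800/74241
solve [mL_A; mL_B] = S·[w00; w01] and [mR_A; mR_B] = S·[w10; w11]:
  w00 = 1, w01 = -1, w10 = 1, w11 = -1/2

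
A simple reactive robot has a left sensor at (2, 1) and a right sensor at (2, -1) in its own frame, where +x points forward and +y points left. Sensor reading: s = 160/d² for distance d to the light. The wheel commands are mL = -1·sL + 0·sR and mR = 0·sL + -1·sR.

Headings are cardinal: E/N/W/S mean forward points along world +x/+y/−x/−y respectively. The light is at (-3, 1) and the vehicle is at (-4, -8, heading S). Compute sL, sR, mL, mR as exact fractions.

left sensor world pos  = (-3, -10); dL² = 121
right sensor world pos = (-5, -10); dR² = 125
sL = 160/121 = 160/121
sR = 160/125 = 32/25
mL = -1·sL + 0·sR = -160/121
mR = 0·sL + -1·sR = -32/25

160/121 32/25 -160/121 -32/25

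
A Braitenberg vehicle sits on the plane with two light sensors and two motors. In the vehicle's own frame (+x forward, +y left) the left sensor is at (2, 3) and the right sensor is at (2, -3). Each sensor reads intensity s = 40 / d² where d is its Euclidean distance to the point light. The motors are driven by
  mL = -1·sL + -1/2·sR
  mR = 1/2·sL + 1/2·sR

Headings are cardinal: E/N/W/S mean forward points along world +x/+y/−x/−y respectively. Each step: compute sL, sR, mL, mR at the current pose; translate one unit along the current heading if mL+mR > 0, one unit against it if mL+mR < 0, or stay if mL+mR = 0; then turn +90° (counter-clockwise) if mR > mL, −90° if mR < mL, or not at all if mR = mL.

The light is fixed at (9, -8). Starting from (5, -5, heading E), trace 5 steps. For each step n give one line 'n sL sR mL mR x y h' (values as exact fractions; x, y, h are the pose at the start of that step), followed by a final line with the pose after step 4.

n=0: pose=(5,-5,E); sL=1, sR=10; mL=-6, mR=11/2; mL+mR=-1/2 → advance -1; mR−mL=23/2 → turn +1·90°
n=1: pose=(4,-5,N); sL=40/89, sR=40/29; mL=-2940/2581, mR=2360/2581; mL+mR=-20/89 → advance -1; mR−mL=5300/2581 → turn +1·90°
n=2: pose=(4,-6,W); sL=4/5, sR=20/37; mL=-198/185, mR=124/185; mL+mR=-2/5 → advance -1; mR−mL=322/185 → turn +1·90°
n=3: pose=(5,-6,S); sL=40, sR=40/49; mL=-1980/49, mR=1000/49; mL+mR=-20 → advance -1; mR−mL=2980/49 → turn +1·90°
n=4: pose=(5,-5,E); sL=1, sR=10; mL=-6, mR=11/2; mL+mR=-1/2 → advance -1; mR−mL=23/2 → turn +1·90°

0 1 10 -6 11/2 5 -5 E
1 40/89 40/29 -2940/2581 2360/2581 4 -5 N
2 4/5 20/37 -198/185 124/185 4 -6 W
3 40 40/49 -1980/49 1000/49 5 -6 S
4 1 10 -6 11/2 5 -5 E
final 4 -5 N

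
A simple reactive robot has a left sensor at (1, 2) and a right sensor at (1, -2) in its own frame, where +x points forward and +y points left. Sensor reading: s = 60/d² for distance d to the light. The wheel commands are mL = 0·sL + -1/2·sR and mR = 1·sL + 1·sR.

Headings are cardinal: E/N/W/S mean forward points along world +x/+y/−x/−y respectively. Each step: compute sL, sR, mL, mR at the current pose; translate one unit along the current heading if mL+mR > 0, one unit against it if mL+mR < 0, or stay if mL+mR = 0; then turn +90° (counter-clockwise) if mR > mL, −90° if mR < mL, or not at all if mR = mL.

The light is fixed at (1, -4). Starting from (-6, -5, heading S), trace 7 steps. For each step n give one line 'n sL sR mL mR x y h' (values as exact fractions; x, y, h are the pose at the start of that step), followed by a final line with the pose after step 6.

n=0: pose=(-6,-5,S); sL=60/29, sR=12/17; mL=-6/17, mR=1368/493; mL+mR=1194/493 → advance +1; mR−mL=1542/493 → turn +1·90°
n=1: pose=(-6,-6,E); sL=5/3, sR=15/13; mL=-15/26, mR=110/39; mL+mR=175/78 → advance +1; mR−mL=265/78 → turn +1·90°
n=2: pose=(-5,-6,N); sL=12/13, sR=60/17; mL=-30/17, mR=984/221; mL+mR=594/221 → advance +1; mR−mL=1374/221 → turn +1·90°
n=3: pose=(-5,-5,W); sL=30/29, sR=6/5; mL=-3/5, mR=324/145; mL+mR=237/145 → advance +1; mR−mL=411/145 → turn +1·90°
n=4: pose=(-6,-5,S); sL=60/29, sR=12/17; mL=-6/17, mR=1368/493; mL+mR=1194/493 → advance +1; mR−mL=1542/493 → turn +1·90°
n=5: pose=(-6,-6,E); sL=5/3, sR=15/13; mL=-15/26, mR=110/39; mL+mR=175/78 → advance +1; mR−mL=265/78 → turn +1·90°
n=6: pose=(-5,-6,N); sL=12/13, sR=60/17; mL=-30/17, mR=984/221; mL+mR=594/221 → advance +1; mR−mL=1374/221 → turn +1·90°

0 60/29 12/17 -6/17 1368/493 -6 -5 S
1 5/3 15/13 -15/26 110/39 -6 -6 E
2 12/13 60/17 -30/17 984/221 -5 -6 N
3 30/29 6/5 -3/5 324/145 -5 -5 W
4 60/29 12/17 -6/17 1368/493 -6 -5 S
5 5/3 15/13 -15/26 110/39 -6 -6 E
6 12/13 60/17 -30/17 984/221 -5 -6 N
final -5 -5 W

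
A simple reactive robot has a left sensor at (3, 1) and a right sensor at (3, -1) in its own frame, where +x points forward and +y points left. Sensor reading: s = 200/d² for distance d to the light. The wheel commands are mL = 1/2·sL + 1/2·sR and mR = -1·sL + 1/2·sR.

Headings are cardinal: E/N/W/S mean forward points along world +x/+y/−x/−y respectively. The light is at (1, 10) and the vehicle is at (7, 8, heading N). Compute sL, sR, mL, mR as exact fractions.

left sensor world pos  = (6, 11); dL² = 26
right sensor world pos = (8, 11); dR² = 50
sL = 200/26 = 100/13
sR = 200/50 = 4
mL = 1/2·sL + 1/2·sR = 76/13
mR = -1·sL + 1/2·sR = -74/13

100/13 4 76/13 -74/13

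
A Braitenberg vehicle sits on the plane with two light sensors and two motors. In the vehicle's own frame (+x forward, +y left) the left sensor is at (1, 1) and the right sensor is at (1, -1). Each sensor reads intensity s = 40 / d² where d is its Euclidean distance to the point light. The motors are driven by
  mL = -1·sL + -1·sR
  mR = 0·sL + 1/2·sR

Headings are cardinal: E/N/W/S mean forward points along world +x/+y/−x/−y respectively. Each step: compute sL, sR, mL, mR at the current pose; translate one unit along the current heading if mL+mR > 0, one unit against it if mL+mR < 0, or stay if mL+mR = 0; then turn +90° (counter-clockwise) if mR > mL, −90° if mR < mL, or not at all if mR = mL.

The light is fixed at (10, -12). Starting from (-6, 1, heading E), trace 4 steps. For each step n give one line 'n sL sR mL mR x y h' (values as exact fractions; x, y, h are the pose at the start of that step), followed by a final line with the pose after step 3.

n=0: pose=(-6,1,E); sL=40/421, sR=40/369; mL=-31600/155349, mR=20/369; mL+mR=-23180/155349 → advance -1; mR−mL=13340/51783 → turn +1·90°
n=1: pose=(-7,1,N); sL=1/13, sR=10/113; mL=-243/1469, mR=5/113; mL+mR=-178/1469 → advance -1; mR−mL=308/1469 → turn +1·90°
n=2: pose=(-7,0,W); sL=8/89, sR=40/493; mL=-7504/43877, mR=20/493; mL+mR=-5724/43877 → advance -1; mR−mL=9284/43877 → turn +1·90°
n=3: pose=(-6,0,S); sL=20/173, sR=4/41; mL=-1512/7093, mR=2/41; mL+mR=-1166/7093 → advance -1; mR−mL=1858/7093 → turn +1·90°

0 40/421 40/369 -31600/155349 20/369 -6 1 E
1 1/13 10/113 -243/1469 5/113 -7 1 N
2 8/89 40/493 -7504/43877 20/493 -7 0 W
3 20/173 4/41 -1512/7093 2/41 -6 0 S
final -6 1 E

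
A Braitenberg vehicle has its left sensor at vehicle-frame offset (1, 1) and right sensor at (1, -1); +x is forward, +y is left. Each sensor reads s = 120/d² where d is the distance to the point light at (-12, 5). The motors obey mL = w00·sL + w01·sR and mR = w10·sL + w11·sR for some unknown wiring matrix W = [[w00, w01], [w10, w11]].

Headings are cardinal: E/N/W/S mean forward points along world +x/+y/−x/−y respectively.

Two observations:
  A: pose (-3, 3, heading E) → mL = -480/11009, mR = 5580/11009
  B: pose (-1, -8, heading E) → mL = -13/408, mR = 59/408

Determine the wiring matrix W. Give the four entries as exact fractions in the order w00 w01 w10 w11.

obs A: pose=(-3,3,E) → sL=120/101, sR=120/109, mL=-480/11009, mR=5580/11009
obs B: pose=(-1,-8,E) → sL=5/12, sR=6/17, mL=-13/408, mR=59/408
sensor matrix S = [[120/101, 120/109], [5/12, 6/17]]; det S = -7370/187153
solve [mL_A; mL_B] = S·[w00; w01] and [mR_A; mR_B] = S·[w10; w11]:
  w00 = -1/2, w01 = 1/2, w10 = -1/2, w11 = 1

-1/2 1/2 -1/2 1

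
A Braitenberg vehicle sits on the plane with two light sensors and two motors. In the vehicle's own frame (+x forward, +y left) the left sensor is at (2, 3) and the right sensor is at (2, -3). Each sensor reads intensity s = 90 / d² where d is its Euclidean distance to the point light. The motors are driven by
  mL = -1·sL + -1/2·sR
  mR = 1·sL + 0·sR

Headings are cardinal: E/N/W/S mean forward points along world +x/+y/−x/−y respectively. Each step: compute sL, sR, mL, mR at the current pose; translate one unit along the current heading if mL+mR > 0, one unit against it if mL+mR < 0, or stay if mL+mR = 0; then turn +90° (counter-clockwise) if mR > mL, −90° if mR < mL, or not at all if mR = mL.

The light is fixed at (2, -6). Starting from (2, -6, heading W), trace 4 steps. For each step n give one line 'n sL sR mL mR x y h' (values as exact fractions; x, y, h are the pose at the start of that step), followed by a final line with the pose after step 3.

n=0: pose=(2,-6,W); sL=90/13, sR=90/13; mL=-135/13, mR=90/13; mL+mR=-45/13 → advance -1; mR−mL=225/13 → turn +1·90°
n=1: pose=(3,-6,S); sL=9/2, sR=45/4; mL=-81/8, mR=9/2; mL+mR=-45/8 → advance -1; mR−mL=117/8 → turn +1·90°
n=2: pose=(3,-5,E); sL=18/5, sR=90/13; mL=-459/65, mR=18/5; mL+mR=-45/13 → advance -1; mR−mL=693/65 → turn +1·90°
n=3: pose=(2,-5,N); sL=5, sR=5; mL=-15/2, mR=5; mL+mR=-5/2 → advance -1; mR−mL=25/2 → turn +1·90°

0 90/13 90/13 -135/13 90/13 2 -6 W
1 9/2 45/4 -81/8 9/2 3 -6 S
2 18/5 90/13 -459/65 18/5 3 -5 E
3 5 5 -15/2 5 2 -5 N
final 2 -6 W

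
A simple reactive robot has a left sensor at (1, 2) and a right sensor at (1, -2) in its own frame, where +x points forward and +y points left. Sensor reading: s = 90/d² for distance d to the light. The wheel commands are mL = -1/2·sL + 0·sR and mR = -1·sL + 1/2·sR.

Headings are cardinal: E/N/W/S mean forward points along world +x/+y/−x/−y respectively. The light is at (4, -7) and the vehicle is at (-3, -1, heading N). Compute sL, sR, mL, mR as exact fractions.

left sensor world pos  = (-5, 0); dL² = 130
right sensor world pos = (-1, 0); dR² = 74
sL = 90/130 = 9/13
sR = 90/74 = 45/37
mL = -1/2·sL + 0·sR = -9/26
mR = -1·sL + 1/2·sR = -81/962

9/13 45/37 -9/26 -81/962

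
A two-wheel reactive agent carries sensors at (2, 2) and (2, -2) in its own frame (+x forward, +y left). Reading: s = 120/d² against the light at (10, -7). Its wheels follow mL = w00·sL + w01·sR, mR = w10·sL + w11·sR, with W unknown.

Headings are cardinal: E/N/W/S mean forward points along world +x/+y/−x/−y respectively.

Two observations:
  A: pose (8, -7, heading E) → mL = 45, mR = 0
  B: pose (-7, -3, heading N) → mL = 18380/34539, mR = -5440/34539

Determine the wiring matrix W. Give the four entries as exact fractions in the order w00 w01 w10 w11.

obs A: pose=(8,-7,E) → sL=30, sR=30, mL=45, mR=0
obs B: pose=(-7,-3,N) → sL=120/397, sR=40/87, mL=18380/34539, mR=-5440/34539
sensor matrix S = [[30, 30], [120/397, 40/87]]; det S = 54400/11513
solve [mL_A; mL_B] = S·[w00; w01] and [mR_A; mR_B] = S·[w10; w11]:
  w00 = 1, w01 = 1/2, w10 = 1, w11 = -1

1 1/2 1 -1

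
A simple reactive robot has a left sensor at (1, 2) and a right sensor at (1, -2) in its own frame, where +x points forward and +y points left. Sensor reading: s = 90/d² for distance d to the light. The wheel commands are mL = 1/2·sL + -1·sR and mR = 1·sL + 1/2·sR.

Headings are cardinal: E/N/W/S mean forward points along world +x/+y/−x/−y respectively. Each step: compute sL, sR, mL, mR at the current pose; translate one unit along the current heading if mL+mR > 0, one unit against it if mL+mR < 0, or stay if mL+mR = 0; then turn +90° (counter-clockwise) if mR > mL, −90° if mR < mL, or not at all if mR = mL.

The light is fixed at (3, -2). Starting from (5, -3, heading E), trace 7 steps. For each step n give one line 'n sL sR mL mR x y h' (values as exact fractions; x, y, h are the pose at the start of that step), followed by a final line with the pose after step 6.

0 9 5 -1/2 23/2 5 -3 E
1 90 18/5 207/5 459/5 6 -3 N
2 45/4 45/4 -45/8 135/8 6 -2 W
3 90/17 90 -1485/17 855/17 5 -2 S
4 5 9 -13/2 19/2 5 -1 E
5 18 90/29 171/29 567/29 6 -1 N
6 45/2 9/2 27/4 99/4 6 0 W
final 5 0 S

n=0: pose=(5,-3,E); sL=9, sR=5; mL=-1/2, mR=23/2; mL+mR=11 → advance +1; mR−mL=12 → turn +1·90°
n=1: pose=(6,-3,N); sL=90, sR=18/5; mL=207/5, mR=459/5; mL+mR=666/5 → advance +1; mR−mL=252/5 → turn +1·90°
n=2: pose=(6,-2,W); sL=45/4, sR=45/4; mL=-45/8, mR=135/8; mL+mR=45/4 → advance +1; mR−mL=45/2 → turn +1·90°
n=3: pose=(5,-2,S); sL=90/17, sR=90; mL=-1485/17, mR=855/17; mL+mR=-630/17 → advance -1; mR−mL=2340/17 → turn +1·90°
n=4: pose=(5,-1,E); sL=5, sR=9; mL=-13/2, mR=19/2; mL+mR=3 → advance +1; mR−mL=16 → turn +1·90°
n=5: pose=(6,-1,N); sL=18, sR=90/29; mL=171/29, mR=567/29; mL+mR=738/29 → advance +1; mR−mL=396/29 → turn +1·90°
n=6: pose=(6,0,W); sL=45/2, sR=9/2; mL=27/4, mR=99/4; mL+mR=63/2 → advance +1; mR−mL=18 → turn +1·90°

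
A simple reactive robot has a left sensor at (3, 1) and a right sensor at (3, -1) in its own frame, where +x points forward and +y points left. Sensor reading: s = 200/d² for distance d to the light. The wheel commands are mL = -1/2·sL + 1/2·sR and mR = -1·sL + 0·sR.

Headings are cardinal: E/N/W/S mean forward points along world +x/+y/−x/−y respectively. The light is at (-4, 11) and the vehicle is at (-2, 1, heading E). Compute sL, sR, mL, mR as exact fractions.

100/53 100/73 -1000/3869 -100/53

left sensor world pos  = (1, 2); dL² = 106
right sensor world pos = (1, 0); dR² = 146
sL = 200/106 = 100/53
sR = 200/146 = 100/73
mL = -1/2·sL + 1/2·sR = -1000/3869
mR = -1·sL + 0·sR = -100/53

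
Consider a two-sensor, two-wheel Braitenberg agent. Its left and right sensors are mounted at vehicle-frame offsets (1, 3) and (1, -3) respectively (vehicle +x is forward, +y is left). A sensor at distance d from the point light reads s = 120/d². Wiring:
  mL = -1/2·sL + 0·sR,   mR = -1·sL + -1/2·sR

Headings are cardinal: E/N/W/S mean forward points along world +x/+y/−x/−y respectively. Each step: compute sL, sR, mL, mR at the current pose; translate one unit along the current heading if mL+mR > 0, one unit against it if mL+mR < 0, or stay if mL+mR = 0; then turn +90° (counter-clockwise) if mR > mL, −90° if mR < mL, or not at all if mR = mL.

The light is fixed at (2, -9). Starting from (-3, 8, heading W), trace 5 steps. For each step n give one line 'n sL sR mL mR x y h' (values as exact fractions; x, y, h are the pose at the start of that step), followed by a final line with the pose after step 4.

n=0: pose=(-3,8,W); sL=15/29, sR=30/109; mL=-15/58, mR=-2070/3161; mL+mR=-5775/6322 → advance -1; mR−mL=-2505/6322 → turn -1·90°
n=1: pose=(-2,8,N); sL=120/373, sR=24/65; mL=-60/373, mR=-12276/24245; mL+mR=-16176/24245 → advance -1; mR−mL=-8376/24245 → turn -1·90°
n=2: pose=(-2,7,E); sL=12/37, sR=60/89; mL=-6/37, mR=-2178/3293; mL+mR=-2712/3293 → advance -1; mR−mL=-1644/3293 → turn -1·90°
n=3: pose=(-3,7,S); sL=120/229, sR=120/289; mL=-60/229, mR=-48420/66181; mL+mR=-65760/66181 → advance -1; mR−mL=-31080/66181 → turn -1·90°
n=4: pose=(-3,8,W); sL=15/29, sR=30/109; mL=-15/58, mR=-2070/3161; mL+mR=-5775/6322 → advance -1; mR−mL=-2505/6322 → turn -1·90°

0 15/29 30/109 -15/58 -2070/3161 -3 8 W
1 120/373 24/65 -60/373 -12276/24245 -2 8 N
2 12/37 60/89 -6/37 -2178/3293 -2 7 E
3 120/229 120/289 -60/229 -48420/66181 -3 7 S
4 15/29 30/109 -15/58 -2070/3161 -3 8 W
final -2 8 N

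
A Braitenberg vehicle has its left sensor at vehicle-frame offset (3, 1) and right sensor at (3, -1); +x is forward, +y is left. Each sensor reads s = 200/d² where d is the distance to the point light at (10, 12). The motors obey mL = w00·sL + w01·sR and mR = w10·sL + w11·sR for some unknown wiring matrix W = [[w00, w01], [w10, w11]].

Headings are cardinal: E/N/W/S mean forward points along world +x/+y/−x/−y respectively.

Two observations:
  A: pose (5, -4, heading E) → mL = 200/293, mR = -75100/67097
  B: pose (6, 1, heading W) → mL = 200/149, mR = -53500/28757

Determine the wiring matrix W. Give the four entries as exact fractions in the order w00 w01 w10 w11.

obs A: pose=(5,-4,E) → sL=200/229, sR=200/293, mL=200/293, mR=-75100/67097
obs B: pose=(6,1,W) → sL=200/193, sR=200/149, mL=200/149, mR=-53500/28757
sensor matrix S = [[200/229, 200/293], [200/193, 200/149]]; det S = 897120000/1929508429
solve [mL_A; mL_B] = S·[w00; w01] and [mR_A; mR_B] = S·[w10; w11]:
  w00 = 0, w01 = 1, w10 = -1/2, w11 = -1

0 1 -1/2 -1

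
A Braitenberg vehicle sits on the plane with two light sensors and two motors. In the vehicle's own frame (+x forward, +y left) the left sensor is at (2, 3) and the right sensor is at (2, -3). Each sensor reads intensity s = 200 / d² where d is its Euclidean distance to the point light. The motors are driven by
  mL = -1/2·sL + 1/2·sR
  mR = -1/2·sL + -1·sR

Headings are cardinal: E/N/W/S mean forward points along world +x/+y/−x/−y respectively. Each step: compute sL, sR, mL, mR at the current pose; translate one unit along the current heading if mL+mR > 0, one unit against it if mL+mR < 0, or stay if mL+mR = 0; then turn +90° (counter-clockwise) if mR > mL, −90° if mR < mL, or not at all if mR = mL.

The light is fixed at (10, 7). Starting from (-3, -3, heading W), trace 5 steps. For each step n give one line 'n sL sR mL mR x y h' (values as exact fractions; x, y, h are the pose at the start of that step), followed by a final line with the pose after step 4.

n=0: pose=(-3,-3,W); sL=100/197, sR=100/137; mL=3000/26989, mR=-26550/26989; mL+mR=-23550/26989 → advance -1; mR−mL=-150/137 → turn -1·90°
n=1: pose=(-2,-3,N); sL=200/289, sR=40/29; mL=2880/8381, mR=-14460/8381; mL+mR=-11580/8381 → advance -1; mR−mL=-60/29 → turn -1·90°
n=2: pose=(-2,-4,E); sL=50/41, sR=25/37; mL=-825/3034, mR=-1950/1517; mL+mR=-4725/3034 → advance -1; mR−mL=-75/74 → turn -1·90°
n=3: pose=(-3,-4,S); sL=200/269, sR=8/17; mL=-624/4573, mR=-3852/4573; mL+mR=-4476/4573 → advance -1; mR−mL=-12/17 → turn -1·90°
n=4: pose=(-3,-3,W); sL=100/197, sR=100/137; mL=3000/26989, mR=-26550/26989; mL+mR=-23550/26989 → advance -1; mR−mL=-150/137 → turn -1·90°

0 100/197 100/137 3000/26989 -26550/26989 -3 -3 W
1 200/289 40/29 2880/8381 -14460/8381 -2 -3 N
2 50/41 25/37 -825/3034 -1950/1517 -2 -4 E
3 200/269 8/17 -624/4573 -3852/4573 -3 -4 S
4 100/197 100/137 3000/26989 -26550/26989 -3 -3 W
final -2 -3 N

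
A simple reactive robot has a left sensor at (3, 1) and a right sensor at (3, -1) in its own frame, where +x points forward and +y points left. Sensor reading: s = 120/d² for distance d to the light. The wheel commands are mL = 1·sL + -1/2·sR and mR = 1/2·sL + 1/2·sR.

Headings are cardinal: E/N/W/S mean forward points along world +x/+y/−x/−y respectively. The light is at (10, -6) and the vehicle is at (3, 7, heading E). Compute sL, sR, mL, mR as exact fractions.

left sensor world pos  = (6, 8); dL² = 212
right sensor world pos = (6, 6); dR² = 160
sL = 120/212 = 30/53
sR = 120/160 = 3/4
mL = 1·sL + -1/2·sR = 81/424
mR = 1/2·sL + 1/2·sR = 279/424

30/53 3/4 81/424 279/424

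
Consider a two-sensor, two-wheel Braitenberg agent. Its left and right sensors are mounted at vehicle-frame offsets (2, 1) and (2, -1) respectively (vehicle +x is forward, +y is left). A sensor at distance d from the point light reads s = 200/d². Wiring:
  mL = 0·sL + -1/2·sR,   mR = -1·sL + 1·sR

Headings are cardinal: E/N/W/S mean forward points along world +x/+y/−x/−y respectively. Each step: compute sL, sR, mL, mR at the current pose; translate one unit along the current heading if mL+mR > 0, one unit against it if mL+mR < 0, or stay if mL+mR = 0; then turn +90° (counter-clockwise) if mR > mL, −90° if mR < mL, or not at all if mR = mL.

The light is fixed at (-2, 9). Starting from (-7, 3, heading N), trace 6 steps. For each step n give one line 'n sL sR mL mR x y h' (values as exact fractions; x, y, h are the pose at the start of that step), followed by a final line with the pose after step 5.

0 50/13 25/4 -25/8 125/52 -7 3 N
1 200/113 40/17 -20/17 1120/1921 -7 2 W
2 20/9 100/53 -50/53 -160/477 -6 2 S
3 200/29 200/53 -100/53 -4800/1537 -6 3 E
4 5/2 2 -1 -1/2 -7 3 S
5 8 40/9 -20/9 -32/9 -7 4 E
final -8 4 S

n=0: pose=(-7,3,N); sL=50/13, sR=25/4; mL=-25/8, mR=125/52; mL+mR=-75/104 → advance -1; mR−mL=575/104 → turn +1·90°
n=1: pose=(-7,2,W); sL=200/113, sR=40/17; mL=-20/17, mR=1120/1921; mL+mR=-1140/1921 → advance -1; mR−mL=3380/1921 → turn +1·90°
n=2: pose=(-6,2,S); sL=20/9, sR=100/53; mL=-50/53, mR=-160/477; mL+mR=-610/477 → advance -1; mR−mL=290/477 → turn +1·90°
n=3: pose=(-6,3,E); sL=200/29, sR=200/53; mL=-100/53, mR=-4800/1537; mL+mR=-7700/1537 → advance -1; mR−mL=-1900/1537 → turn -1·90°
n=4: pose=(-7,3,S); sL=5/2, sR=2; mL=-1, mR=-1/2; mL+mR=-3/2 → advance -1; mR−mL=1/2 → turn +1·90°
n=5: pose=(-7,4,E); sL=8, sR=40/9; mL=-20/9, mR=-32/9; mL+mR=-52/9 → advance -1; mR−mL=-4/3 → turn -1·90°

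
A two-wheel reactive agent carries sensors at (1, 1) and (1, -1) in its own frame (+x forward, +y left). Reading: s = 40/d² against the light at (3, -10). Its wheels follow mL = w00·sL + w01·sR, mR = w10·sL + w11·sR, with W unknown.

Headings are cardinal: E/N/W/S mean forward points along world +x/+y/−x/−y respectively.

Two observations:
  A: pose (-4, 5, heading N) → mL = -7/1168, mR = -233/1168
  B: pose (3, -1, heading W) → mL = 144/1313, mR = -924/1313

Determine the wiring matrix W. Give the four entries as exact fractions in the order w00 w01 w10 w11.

obs A: pose=(-4,5,N) → sL=1/8, sR=10/73, mL=-7/1168, mR=-233/1168
obs B: pose=(3,-1,W) → sL=8/13, sR=40/101, mL=144/1313, mR=-924/1313
sensor matrix S = [[1/8, 10/73], [8/13, 40/101]]; det S = -3335/95849
solve [mL_A; mL_B] = S·[w00; w01] and [mR_A; mR_B] = S·[w10; w11]:
  w00 = 1/2, w01 = -1/2, w10 = -1/2, w11 = -1

1/2 -1/2 -1/2 -1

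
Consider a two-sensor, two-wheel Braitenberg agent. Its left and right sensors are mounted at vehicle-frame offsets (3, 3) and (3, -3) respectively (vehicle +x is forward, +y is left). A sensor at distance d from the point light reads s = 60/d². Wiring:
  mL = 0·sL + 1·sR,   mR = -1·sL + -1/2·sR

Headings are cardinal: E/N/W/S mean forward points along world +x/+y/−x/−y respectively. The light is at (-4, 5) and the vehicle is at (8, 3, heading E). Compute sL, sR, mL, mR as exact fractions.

left sensor world pos  = (11, 6); dL² = 226
right sensor world pos = (11, 0); dR² = 250
sL = 60/226 = 30/113
sR = 60/250 = 6/25
mL = 0·sL + 1·sR = 6/25
mR = -1·sL + -1/2·sR = -1089/2825

30/113 6/25 6/25 -1089/2825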